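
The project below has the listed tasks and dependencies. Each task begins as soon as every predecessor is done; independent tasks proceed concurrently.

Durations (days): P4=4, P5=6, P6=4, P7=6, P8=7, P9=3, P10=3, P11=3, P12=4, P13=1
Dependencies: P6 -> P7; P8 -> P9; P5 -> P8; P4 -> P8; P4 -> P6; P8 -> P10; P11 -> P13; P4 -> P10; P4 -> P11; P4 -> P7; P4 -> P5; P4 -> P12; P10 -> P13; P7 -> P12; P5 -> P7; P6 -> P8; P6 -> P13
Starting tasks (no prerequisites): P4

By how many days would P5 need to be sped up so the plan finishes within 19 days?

2

Current finish: 21 days; target: 19.
P5 is on every critical path, so each day cut from P5 cuts the finish by one (this holds down to a finish of 19).
Need 21 − 19 = 2 days off P5 → P5 becomes 4 days, finish becomes 19.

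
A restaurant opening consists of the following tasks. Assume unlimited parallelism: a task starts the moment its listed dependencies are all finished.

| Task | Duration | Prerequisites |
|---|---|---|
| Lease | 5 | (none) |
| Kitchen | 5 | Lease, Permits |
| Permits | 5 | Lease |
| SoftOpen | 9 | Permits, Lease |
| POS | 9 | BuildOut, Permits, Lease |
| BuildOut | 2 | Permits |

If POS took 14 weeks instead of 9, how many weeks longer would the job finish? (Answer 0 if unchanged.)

The binding path is Lease→Permits→BuildOut→POS = 5+5+2+9 = 21; finish at 21 weeks.
POS lies on that path, so at 14 weeks the path becomes 26 weeks.
No other chain overtakes it, so the finish is 26 weeks.
Change in finish: 26 − 21 = +5 weeks.

5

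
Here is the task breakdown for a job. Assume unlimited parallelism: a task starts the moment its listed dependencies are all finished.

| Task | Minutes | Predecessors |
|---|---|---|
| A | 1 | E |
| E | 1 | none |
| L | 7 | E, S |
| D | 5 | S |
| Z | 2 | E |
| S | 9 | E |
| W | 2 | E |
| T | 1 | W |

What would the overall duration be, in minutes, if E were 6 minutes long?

Actual critical path: E→S→L = 1+9+7 = 17 ⇒ 17 minutes.
E is on the critical path; changing it to 6 makes that path 22 minutes.
No other chain overtakes it, so the finish is 22 minutes.

22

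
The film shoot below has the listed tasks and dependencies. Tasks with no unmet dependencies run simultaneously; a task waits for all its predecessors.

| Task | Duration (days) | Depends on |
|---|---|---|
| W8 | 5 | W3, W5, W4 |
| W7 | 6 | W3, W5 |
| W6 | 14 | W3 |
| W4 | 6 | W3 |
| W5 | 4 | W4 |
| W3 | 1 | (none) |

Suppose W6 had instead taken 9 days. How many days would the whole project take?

17

The binding path is W3→W4→W5→W7 = 1+6+4+6 = 17; finish at 17 days.
W6 has 2 days of float (longest path through it is 15).
No other chain overtakes it, so the finish is 17 days.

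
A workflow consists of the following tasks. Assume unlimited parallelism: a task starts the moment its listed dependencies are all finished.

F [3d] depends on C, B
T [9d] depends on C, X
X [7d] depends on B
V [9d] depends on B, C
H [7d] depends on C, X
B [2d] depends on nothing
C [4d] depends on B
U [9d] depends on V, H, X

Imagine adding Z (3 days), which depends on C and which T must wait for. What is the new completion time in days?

Originally the job takes 25 days.
With Z inserted, T now waits for max(C, X, Z).
New critical path: B→X→H→U = 2+7+7+9 = 25 ⇒ 25 days.

25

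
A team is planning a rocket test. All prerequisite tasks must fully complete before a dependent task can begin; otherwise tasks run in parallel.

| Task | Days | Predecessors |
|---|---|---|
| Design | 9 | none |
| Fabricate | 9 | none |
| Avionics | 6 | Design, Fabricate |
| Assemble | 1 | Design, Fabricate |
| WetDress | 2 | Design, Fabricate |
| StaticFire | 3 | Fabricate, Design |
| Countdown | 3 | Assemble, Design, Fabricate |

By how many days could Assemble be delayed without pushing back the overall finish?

2

The longest chain is Design→Avionics = 9+6 = 15; overall finish 15 days.
Longest path through Assemble: 13 days (earliest finish 10, latest finish 12).
Slack of Assemble = 11 − 9 = 2 days.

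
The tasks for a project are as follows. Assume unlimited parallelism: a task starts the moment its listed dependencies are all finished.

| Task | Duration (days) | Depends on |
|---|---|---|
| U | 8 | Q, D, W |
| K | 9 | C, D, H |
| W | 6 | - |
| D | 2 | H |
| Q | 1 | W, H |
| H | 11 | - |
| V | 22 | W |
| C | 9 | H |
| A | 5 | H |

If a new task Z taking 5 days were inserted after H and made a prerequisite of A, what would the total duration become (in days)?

29

Originally the project takes 29 days.
With Z inserted, A now waits for max(H, Z).
New critical path: H→C→K = 11+9+9 = 29 ⇒ 29 days.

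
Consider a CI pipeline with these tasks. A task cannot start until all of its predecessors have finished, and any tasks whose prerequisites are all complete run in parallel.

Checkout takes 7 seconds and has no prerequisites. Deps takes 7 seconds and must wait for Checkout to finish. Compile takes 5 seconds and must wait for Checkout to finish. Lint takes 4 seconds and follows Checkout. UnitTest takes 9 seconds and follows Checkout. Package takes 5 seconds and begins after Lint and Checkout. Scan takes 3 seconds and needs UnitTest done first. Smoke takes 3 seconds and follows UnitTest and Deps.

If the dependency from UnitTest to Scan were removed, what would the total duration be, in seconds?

19

With the dependency in place, Checkout→UnitTest→Scan = 7+9+3 = 19 sets the finish at 19 seconds.
Without UnitTest→Scan, Scan's earliest start moves from 16 to 0.
After: Checkout→UnitTest→Smoke = 7+9+3 = 19 → 19 seconds.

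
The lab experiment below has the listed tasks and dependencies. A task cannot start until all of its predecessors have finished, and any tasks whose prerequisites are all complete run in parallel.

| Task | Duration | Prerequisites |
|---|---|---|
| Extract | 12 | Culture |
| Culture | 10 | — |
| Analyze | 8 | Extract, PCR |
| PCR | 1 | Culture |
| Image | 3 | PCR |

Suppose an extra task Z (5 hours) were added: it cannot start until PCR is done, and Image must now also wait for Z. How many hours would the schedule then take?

30

Originally the schedule takes 30 hours.
With Z inserted, Image now waits for max(PCR, Z).
New critical path: Culture→Extract→Analyze = 10+12+8 = 30 ⇒ 30 hours.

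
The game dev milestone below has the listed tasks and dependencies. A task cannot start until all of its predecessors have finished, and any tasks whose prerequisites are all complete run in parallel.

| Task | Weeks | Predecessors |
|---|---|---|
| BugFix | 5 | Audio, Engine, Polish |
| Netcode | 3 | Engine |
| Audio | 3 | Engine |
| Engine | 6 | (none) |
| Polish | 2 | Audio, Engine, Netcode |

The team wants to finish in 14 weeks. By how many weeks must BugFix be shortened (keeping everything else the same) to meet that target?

Current finish: 16 weeks; target: 14.
BugFix is on every critical path, so each week cut from BugFix cuts the finish by one (this holds down to a finish of 12).
Need 16 − 14 = 2 weeks off BugFix → BugFix becomes 3 weeks, finish becomes 14.

2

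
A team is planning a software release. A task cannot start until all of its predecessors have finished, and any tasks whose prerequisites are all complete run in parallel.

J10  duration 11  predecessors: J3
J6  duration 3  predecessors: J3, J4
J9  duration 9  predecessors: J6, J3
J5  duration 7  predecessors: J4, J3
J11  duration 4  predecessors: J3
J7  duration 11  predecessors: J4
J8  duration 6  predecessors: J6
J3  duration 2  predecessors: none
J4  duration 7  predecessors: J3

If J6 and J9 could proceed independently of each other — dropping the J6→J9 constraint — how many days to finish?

20

With the dependency in place, J3→J4→J6→J9 = 2+7+3+9 = 21 sets the finish at 21 days.
Without J6→J9, J9's earliest start moves from 12 to 2.
After: J3→J4→J7 = 2+7+11 = 20 → 20 days.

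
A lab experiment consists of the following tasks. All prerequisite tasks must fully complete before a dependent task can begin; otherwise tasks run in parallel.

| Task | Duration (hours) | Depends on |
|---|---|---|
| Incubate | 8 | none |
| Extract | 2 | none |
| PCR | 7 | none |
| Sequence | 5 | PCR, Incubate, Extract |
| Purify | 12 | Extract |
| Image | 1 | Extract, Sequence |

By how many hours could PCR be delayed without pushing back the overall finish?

The longest chain is Incubate→Sequence→Image = 8+5+1 = 14; overall finish 14 hours.
PCR finishes as early as 7 and must finish by 8.
So PCR can slip 8 − 7 = 1 hour.

1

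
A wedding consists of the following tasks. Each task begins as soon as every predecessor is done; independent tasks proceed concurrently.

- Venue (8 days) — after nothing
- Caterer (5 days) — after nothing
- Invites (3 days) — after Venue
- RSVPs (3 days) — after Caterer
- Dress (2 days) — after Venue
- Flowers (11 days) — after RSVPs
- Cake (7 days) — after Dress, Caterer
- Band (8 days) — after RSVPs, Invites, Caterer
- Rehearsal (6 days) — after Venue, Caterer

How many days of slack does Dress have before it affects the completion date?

The longest chain is Venue→Invites→Band = 8+3+8 = 19; overall finish 19 days.
The longest chain containing Dress totals 17 days.
Slack of Dress = 10 − 8 = 2 days.

2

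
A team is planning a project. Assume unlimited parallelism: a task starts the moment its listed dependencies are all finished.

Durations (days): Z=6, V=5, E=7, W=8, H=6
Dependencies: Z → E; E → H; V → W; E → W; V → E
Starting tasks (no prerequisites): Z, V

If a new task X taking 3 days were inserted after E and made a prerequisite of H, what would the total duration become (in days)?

Originally the job takes 21 days.
With X inserted, H now waits for max(E, X).
New critical path: Z→E→X→H = 6+7+3+6 = 22 ⇒ 22 days.

22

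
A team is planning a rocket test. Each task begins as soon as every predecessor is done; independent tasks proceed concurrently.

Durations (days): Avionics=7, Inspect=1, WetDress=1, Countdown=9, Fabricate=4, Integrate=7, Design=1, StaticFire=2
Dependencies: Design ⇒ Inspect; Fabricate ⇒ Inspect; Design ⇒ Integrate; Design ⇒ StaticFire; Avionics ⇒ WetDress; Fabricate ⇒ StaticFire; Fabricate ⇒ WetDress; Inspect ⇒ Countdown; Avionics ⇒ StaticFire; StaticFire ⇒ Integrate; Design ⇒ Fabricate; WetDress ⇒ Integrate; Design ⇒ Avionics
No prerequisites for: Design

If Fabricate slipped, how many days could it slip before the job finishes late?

Design→Avionics→StaticFire→Integrate = 1+7+2+7 = 17 sets the makespan at 17 days.
Fabricate finishes as early as 5 and must finish by 7.
Slack of Fabricate = 3 − 1 = 2 days.

2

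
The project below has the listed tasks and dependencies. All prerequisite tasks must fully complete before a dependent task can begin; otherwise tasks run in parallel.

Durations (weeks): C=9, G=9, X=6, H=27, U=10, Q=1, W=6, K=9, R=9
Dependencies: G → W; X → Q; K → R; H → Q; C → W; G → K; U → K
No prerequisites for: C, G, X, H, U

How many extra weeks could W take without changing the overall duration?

13

Critical path: H→Q = 27+1 = 28, so the finish is 28 weeks.
Longest path through W: 15 weeks (earliest finish 15, latest finish 28).
So W can slip 28 − 15 = 13 weeks.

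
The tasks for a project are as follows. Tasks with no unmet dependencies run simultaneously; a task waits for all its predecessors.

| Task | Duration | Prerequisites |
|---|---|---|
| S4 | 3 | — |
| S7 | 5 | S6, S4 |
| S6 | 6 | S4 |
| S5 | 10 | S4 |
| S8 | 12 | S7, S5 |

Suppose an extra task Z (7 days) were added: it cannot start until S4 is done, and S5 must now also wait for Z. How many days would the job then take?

Originally the job takes 26 days.
With Z inserted, S5 now waits for max(S4, Z).
New critical path: S4→Z→S5→S8 = 3+7+10+12 = 32 ⇒ 32 days.

32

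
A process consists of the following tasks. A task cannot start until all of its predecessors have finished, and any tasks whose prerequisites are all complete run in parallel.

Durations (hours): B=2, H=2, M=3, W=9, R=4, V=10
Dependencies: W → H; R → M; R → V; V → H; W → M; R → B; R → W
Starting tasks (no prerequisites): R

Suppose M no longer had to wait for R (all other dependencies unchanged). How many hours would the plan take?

16

With the dependency in place, R→V→H = 4+10+2 = 16 sets the finish at 16 hours.
Dropping R→M doesn't change M's earliest start (13); another predecessor still binds.
After: R→V→H = 4+10+2 = 16 → 16 hours.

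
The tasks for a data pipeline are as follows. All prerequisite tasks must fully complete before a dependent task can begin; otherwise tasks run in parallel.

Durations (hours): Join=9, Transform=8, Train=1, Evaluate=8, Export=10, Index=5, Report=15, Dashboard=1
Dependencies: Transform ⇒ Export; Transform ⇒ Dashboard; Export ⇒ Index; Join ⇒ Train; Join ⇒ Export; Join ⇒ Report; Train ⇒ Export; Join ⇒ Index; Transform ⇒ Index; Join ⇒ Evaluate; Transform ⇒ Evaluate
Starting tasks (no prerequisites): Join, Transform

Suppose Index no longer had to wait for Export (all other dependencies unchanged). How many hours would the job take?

With the dependency in place, Join→Train→Export→Index = 9+1+10+5 = 25 sets the finish at 25 hours.
Without Export→Index, Index's earliest start moves from 20 to 9.
New critical path: Join→Report = 9+15 = 24 ⇒ 24 hours.

24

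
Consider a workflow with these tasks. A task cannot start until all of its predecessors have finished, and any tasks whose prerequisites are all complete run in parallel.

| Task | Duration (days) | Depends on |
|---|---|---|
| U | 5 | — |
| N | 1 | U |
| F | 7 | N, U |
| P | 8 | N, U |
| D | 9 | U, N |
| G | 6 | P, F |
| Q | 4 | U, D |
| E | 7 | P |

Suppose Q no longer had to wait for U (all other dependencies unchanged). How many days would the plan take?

Before: longest chain U→N→P→E = 5+1+8+7 = 21, finish 21.
Dropping U→Q doesn't change Q's earliest start (15); another predecessor still binds.
After: U→N→P→E = 5+1+8+7 = 21 → 21 days.

21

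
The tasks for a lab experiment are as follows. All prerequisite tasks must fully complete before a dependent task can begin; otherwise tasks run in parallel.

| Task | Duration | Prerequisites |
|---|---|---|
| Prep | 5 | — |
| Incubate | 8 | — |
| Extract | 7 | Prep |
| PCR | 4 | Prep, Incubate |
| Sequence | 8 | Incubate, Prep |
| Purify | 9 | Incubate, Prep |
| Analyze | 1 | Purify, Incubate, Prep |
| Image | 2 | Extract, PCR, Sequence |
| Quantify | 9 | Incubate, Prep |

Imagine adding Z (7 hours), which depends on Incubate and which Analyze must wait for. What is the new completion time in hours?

Originally the project takes 18 hours.
With Z inserted, Analyze now waits for max(Purify, Incubate, Prep, Z).
New critical path: Incubate→Sequence→Image = 8+8+2 = 18 ⇒ 18 hours.

18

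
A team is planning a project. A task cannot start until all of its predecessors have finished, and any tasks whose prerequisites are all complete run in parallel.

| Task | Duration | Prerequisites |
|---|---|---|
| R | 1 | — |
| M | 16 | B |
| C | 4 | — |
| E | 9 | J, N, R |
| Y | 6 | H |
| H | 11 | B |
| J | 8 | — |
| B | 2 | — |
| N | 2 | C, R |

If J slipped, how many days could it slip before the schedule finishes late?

2

Critical path: B→H→Y = 2+11+6 = 19, so the finish is 19 days.
Longest path through J: 17 days (earliest finish 8, latest finish 10).
Float = 19 − 17 = 2.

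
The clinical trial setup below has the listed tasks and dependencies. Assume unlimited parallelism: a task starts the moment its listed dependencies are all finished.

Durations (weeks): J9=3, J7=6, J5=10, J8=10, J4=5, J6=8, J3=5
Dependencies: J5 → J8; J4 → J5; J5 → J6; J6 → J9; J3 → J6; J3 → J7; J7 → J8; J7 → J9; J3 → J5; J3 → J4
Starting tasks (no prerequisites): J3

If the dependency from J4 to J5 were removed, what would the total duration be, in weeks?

26

Original critical path: J3→J4→J5→J6→J9 = 5+5+10+8+3 = 31 ⇒ 31 weeks.
Without J4→J5, J5's earliest start moves from 10 to 5.
The longest chain is now J3→J5→J6→J9 = 5+10+8+3 = 26, so the project takes 26 weeks.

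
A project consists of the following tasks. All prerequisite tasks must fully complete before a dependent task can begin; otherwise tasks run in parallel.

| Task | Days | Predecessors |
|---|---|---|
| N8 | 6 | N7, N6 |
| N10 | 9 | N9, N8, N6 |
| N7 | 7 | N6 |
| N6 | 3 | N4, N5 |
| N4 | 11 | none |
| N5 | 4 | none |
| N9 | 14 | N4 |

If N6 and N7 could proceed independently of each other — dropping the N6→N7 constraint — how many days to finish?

Before: longest chain N4→N6→N7→N8→N10 = 11+3+7+6+9 = 36, finish 36.
Without N6→N7, N7's earliest start moves from 14 to 0.
The longest chain is now N4→N9→N10 = 11+14+9 = 34, so the job takes 34 days.

34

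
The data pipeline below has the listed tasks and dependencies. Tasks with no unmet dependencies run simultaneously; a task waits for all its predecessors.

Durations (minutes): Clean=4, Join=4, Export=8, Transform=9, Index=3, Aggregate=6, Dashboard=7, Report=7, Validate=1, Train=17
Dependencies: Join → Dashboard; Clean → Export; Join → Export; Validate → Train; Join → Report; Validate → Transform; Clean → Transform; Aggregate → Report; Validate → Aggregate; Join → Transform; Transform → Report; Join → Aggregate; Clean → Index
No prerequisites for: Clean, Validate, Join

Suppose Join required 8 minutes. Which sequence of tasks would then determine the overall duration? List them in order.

Join, Transform, Report

As given, the longest chain is Join→Transform→Report = 4+9+7 = 20, so the finish is 20 minutes.
Join lies on that path, so at 8 minutes the path becomes 24 minutes.
No other chain overtakes it, so the finish is 24 minutes.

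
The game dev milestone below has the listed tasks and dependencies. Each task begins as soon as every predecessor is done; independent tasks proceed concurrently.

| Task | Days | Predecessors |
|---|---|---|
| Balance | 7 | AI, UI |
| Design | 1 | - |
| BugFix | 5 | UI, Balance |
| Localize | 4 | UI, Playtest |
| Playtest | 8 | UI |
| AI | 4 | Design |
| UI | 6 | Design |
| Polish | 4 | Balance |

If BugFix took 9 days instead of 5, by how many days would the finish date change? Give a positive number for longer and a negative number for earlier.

The binding path is Design→UI→Balance→BugFix = 1+6+7+5 = 19; finish at 19 days.
Since BugFix is critical, the +4 change carries straight to that chain (now 23 days).
That remains the longest chain; total 23 days.
Change in finish: 23 − 19 = +4 days.

4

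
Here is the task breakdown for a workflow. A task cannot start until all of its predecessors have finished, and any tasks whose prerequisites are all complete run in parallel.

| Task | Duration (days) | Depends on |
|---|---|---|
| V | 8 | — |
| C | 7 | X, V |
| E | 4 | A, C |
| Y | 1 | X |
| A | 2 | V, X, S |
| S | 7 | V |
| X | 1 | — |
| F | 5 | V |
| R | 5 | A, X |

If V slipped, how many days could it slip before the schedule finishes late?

0

Critical path: V→S→A→R = 8+7+2+5 = 22, so the finish is 22 days.
The longest chain containing V totals 22 days.
Float = 22 − 22 = 0.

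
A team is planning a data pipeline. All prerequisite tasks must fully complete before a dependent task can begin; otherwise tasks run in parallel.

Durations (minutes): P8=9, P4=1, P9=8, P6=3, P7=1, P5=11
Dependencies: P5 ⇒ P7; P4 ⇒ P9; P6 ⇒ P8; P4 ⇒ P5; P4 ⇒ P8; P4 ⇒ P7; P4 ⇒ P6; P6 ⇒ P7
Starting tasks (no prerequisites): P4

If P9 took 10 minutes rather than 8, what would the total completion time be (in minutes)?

13

The binding path is P4→P5→P7 = 1+11+1 = 13; finish at 13 minutes.
P9 is off the critical path — its longest chain is 9 minutes, giving 4 of slack.
The critical path is still P4→P5→P7; finish is now 13 minutes.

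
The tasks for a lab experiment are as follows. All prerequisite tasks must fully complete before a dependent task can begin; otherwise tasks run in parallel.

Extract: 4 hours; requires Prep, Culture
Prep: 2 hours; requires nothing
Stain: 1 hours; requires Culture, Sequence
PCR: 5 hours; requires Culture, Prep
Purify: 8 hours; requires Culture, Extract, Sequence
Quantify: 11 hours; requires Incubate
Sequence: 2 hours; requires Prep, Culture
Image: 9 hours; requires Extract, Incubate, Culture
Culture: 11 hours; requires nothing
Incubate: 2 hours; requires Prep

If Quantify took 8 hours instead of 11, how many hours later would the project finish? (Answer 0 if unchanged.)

0

Baseline: Culture→Extract→Image = 11+4+9 = 24 → 24 hours.
Quantify is off the critical path — its longest chain is 15 hours, giving 9 of slack.
No other chain overtakes it, so the finish is 24 hours.
Change in finish: 24 − 24 = +0 hours.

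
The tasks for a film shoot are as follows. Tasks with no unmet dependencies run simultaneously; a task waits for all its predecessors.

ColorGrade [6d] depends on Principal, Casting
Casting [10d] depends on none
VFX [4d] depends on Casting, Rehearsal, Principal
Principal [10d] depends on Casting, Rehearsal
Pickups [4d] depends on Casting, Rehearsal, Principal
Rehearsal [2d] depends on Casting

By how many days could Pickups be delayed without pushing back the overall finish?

Critical path: Casting→Rehearsal→Principal→ColorGrade = 10+2+10+6 = 28, so the finish is 28 days.
The longest chain containing Pickups totals 26 days.
Slack of Pickups = 24 − 22 = 2 days.

2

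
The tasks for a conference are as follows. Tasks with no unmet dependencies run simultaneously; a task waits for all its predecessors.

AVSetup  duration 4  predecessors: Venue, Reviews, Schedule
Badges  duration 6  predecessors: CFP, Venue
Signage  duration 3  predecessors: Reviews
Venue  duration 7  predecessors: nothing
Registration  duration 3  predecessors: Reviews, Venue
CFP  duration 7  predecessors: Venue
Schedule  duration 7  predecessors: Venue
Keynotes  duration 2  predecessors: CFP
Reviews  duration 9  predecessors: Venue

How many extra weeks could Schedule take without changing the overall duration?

Critical path: Venue→CFP→Badges = 7+7+6 = 20, so the finish is 20 weeks.
Longest path through Schedule: 18 weeks (earliest finish 14, latest finish 16).
Float = 20 − 18 = 2.

2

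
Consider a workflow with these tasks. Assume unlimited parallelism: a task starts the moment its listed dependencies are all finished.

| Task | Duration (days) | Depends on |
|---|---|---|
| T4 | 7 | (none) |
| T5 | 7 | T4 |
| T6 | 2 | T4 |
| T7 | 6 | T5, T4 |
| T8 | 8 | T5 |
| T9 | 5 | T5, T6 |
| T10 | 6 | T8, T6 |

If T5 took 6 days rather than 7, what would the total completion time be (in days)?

27

Critical path before the change: T4→T5→T8→T10 = 7+7+8+6 = 28 giving 28 days.
T5 lies on that path, so at 6 days the path becomes 27 days.
The critical path is still T4→T5→T8→T10; finish is now 27 days.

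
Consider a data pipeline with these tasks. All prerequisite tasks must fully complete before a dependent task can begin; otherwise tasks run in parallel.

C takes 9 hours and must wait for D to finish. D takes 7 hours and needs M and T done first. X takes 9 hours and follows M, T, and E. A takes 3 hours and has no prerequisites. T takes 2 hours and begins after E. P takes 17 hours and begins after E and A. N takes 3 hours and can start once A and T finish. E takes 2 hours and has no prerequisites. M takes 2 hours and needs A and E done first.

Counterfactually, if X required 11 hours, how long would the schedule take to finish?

As given, the longest chain is A→M→D→C = 3+2+7+9 = 21, so the finish is 21 hours.
The longest path through X is only 14 hours, so X has float 7.
No other chain overtakes it, so the finish is 21 hours.

21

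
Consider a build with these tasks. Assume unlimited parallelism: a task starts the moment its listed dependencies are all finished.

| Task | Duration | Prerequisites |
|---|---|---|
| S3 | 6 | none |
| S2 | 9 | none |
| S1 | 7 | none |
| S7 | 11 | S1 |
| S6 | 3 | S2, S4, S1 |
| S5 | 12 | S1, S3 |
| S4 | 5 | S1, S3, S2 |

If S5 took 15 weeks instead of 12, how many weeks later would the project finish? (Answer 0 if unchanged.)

The binding path is S1→S5 = 7+12 = 19; finish at 19 weeks.
S5 lies on that path, so at 15 weeks the path becomes 22 weeks.
No other chain overtakes it, so the finish is 22 weeks.
Change in finish: 22 − 19 = +3 weeks.

3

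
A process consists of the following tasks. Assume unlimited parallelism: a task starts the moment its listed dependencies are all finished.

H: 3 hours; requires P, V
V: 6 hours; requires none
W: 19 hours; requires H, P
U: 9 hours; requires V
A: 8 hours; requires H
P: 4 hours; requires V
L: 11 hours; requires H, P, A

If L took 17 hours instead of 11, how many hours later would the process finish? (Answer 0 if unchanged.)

6

The binding path is V→P→H→A→L = 6+4+3+8+11 = 32; finish at 32 hours.
L lies on that path, so at 17 hours the path becomes 38 hours.
No other chain overtakes it, so the finish is 38 hours.
Change in finish: 38 − 32 = +6 hours.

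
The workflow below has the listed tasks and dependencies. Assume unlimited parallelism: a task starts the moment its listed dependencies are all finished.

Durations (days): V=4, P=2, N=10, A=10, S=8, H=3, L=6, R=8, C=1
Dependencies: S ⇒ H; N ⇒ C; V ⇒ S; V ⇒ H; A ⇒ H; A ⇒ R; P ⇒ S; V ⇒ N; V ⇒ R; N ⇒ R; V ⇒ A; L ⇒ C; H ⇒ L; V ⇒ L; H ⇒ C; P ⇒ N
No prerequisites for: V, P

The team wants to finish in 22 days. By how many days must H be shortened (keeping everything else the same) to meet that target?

2

Current finish: 24 days; target: 22.
H is on every critical path, so each day cut from H cuts the finish by one (this holds down to a finish of 22).
Need 24 − 22 = 2 days off H → H becomes 1 day, finish becomes 22.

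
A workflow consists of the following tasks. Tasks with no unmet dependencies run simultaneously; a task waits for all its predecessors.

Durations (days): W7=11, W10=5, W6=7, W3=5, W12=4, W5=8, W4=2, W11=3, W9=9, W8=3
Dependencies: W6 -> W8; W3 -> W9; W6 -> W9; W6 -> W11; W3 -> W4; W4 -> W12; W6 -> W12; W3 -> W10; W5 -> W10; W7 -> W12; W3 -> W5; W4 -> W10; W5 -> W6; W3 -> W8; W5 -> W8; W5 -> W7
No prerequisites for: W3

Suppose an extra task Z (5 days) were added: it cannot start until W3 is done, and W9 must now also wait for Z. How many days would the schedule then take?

29

Originally the schedule takes 29 days.
With Z inserted, W9 now waits for max(W6, W3, Z).
New critical path: W3→W5→W6→W9 = 5+8+7+9 = 29 ⇒ 29 days.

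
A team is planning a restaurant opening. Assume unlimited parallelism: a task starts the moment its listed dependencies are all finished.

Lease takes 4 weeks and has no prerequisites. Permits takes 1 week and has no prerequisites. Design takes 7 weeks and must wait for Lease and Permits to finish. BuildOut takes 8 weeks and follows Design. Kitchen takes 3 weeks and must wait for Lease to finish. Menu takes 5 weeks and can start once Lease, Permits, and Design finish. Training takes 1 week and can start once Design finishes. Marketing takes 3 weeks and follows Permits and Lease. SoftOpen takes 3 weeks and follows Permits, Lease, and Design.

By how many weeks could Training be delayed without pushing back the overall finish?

Lease→Design→BuildOut = 4+7+8 = 19 sets the makespan at 19 weeks.
Training finishes as early as 12 and must finish by 19.
Float = 19 − 12 = 7.

7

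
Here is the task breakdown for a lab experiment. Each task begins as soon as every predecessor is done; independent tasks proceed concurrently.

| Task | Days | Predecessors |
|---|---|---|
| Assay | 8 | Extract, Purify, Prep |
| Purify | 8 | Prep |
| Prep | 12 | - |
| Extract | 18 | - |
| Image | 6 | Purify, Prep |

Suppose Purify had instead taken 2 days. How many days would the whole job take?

The binding path is Prep→Purify→Assay = 12+8+8 = 28; finish at 28 days.
Purify lies on that path, so at 2 days the path becomes 22 days.
Now Extract→Assay = 18+8 = 26 is longest, so the finish becomes 26 days.

26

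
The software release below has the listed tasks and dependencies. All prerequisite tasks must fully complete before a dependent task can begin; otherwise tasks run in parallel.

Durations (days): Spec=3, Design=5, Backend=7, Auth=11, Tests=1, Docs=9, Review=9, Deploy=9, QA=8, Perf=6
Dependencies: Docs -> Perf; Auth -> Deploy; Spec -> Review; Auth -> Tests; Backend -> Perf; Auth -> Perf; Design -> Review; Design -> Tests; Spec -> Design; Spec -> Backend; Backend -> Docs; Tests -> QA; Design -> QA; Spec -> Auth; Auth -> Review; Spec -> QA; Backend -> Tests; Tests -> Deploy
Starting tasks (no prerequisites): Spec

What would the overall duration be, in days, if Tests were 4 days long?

27

Critical path before the change: Spec→Backend→Docs→Perf = 3+7+9+6 = 25 giving 25 days.
The longest path through Tests is only 24 days, so Tests has float 1.
New critical path: Spec→Auth→Tests→Deploy = 3+11+4+9 = 27 ⇒ 27 days.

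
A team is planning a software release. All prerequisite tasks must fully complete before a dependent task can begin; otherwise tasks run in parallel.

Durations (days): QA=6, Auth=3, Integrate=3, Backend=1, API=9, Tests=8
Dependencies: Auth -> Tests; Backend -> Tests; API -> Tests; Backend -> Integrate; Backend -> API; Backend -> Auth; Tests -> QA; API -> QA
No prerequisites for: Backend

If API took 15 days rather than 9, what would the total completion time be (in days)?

30

The binding path is Backend→API→Tests→QA = 1+9+8+6 = 24; finish at 24 days.
Since API is critical, the +6 change carries straight to that chain (now 30 days).
That remains the longest chain; total 30 days.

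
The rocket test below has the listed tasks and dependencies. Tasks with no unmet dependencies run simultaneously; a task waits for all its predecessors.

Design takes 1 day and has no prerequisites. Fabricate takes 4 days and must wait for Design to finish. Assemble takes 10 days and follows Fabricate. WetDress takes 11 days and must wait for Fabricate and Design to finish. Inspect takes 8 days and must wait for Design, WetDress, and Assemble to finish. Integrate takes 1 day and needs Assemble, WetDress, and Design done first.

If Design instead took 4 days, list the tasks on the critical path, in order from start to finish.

The binding path is Design→Fabricate→WetDress→Inspect = 1+4+11+8 = 24; finish at 24 days.
Design lies on that path, so at 4 days the path becomes 27 days.
That remains the longest chain; total 27 days.

Design, Fabricate, WetDress, Inspect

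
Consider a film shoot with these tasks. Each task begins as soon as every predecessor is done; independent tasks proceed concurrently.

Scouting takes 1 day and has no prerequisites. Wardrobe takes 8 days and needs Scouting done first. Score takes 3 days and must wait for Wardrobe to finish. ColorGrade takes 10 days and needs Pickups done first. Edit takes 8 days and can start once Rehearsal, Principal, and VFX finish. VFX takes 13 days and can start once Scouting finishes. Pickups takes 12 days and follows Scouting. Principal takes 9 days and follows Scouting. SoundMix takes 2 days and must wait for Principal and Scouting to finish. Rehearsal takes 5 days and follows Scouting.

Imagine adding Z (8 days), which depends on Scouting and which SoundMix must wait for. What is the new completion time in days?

23

Originally the job takes 23 days.
With Z inserted, SoundMix now waits for max(Principal, Scouting, Z).
New critical path: Scouting→Pickups→ColorGrade = 1+12+10 = 23 ⇒ 23 days.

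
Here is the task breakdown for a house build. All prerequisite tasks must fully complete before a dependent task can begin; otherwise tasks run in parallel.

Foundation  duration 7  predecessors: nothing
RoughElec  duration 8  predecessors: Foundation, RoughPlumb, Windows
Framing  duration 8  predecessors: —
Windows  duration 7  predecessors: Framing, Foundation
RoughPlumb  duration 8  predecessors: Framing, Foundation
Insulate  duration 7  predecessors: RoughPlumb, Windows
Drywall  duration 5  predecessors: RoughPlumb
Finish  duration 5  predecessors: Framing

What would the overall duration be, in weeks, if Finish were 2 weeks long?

Baseline: Framing→RoughPlumb→RoughElec = 8+8+8 = 24 → 24 weeks.
Finish has 11 weeks of float (longest path through it is 13).
The critical path is still Framing→RoughPlumb→RoughElec; finish is now 24 weeks.

24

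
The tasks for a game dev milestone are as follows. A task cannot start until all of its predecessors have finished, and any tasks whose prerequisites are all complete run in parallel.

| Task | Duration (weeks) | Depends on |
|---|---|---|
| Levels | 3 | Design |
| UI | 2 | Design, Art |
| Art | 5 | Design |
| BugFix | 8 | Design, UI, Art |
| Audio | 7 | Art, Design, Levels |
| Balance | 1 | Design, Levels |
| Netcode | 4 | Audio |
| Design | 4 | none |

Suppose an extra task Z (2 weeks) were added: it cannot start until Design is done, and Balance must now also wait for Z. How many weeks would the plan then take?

Originally the plan takes 20 weeks.
With Z inserted, Balance now waits for max(Design, Levels, Z).
New critical path: Design→Art→Audio→Netcode = 4+5+7+4 = 20 ⇒ 20 weeks.

20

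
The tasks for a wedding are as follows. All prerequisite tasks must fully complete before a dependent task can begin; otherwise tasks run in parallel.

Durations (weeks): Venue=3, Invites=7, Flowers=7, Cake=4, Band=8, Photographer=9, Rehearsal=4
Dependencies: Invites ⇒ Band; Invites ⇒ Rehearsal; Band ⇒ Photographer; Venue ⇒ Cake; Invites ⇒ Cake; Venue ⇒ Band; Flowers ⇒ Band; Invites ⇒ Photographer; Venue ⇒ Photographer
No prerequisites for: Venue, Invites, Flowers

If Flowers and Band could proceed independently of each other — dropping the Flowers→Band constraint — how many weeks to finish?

24

Original critical path: Invites→Band→Photographer = 7+8+9 = 24 ⇒ 24 weeks.
Dropping Flowers→Band doesn't change Band's earliest start (7); another predecessor still binds.
New critical path: Invites→Band→Photographer = 7+8+9 = 24 ⇒ 24 weeks.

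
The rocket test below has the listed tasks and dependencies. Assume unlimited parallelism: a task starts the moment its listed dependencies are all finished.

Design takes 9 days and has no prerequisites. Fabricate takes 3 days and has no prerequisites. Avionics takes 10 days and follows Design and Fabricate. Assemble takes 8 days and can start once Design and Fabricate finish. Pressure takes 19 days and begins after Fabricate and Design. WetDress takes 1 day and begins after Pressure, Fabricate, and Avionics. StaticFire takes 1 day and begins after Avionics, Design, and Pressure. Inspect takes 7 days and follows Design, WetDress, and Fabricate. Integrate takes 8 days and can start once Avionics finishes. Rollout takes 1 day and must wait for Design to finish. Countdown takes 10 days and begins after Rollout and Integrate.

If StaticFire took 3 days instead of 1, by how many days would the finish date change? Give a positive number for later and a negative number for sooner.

0

Actual critical path: Design→Avionics→Integrate→Countdown = 9+10+8+10 = 37 ⇒ 37 days.
StaticFire has 8 days of float (longest path through it is 29).
The critical path is still Design→Avionics→Integrate→Countdown; finish is now 37 days.
Change in finish: 37 − 37 = +0 days.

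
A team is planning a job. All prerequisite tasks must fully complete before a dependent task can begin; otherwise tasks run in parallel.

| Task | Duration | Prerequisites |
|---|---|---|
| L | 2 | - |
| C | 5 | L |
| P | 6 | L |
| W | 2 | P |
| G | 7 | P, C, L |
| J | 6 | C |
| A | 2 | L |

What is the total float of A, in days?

Critical path: L→P→G = 2+6+7 = 15, so the finish is 15 days.
A finishes as early as 4 and must finish by 15.
Float = 15 − 4 = 11.

11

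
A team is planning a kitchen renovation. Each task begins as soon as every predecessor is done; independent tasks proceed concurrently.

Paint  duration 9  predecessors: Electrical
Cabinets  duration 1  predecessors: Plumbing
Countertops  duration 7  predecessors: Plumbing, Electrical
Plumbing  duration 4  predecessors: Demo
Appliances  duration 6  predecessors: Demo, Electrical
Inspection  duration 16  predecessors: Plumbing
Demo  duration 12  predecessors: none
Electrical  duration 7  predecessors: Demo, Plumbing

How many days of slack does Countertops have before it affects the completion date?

2

Demo→Plumbing→Electrical→Paint = 12+4+7+9 = 32 sets the makespan at 32 days.
Longest path through Countertops: 30 days (earliest finish 30, latest finish 32).
So Countertops can slip 32 − 30 = 2 days.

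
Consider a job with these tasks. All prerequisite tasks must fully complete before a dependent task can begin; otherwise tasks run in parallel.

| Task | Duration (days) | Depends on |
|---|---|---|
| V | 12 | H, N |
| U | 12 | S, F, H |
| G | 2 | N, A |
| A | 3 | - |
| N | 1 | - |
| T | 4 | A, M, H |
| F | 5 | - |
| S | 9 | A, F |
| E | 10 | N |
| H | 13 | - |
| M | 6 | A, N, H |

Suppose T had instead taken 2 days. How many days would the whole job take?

Baseline: F→S→U = 5+9+12 = 26 → 26 days.
T has 3 days of float (longest path through it is 23).
No other chain overtakes it, so the finish is 26 days.

26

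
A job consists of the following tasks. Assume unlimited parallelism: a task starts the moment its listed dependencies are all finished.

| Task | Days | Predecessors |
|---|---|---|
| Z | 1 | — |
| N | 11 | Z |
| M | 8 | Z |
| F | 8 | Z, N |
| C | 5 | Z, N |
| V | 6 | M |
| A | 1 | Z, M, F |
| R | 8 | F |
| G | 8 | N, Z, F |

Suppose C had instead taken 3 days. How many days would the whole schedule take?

The binding path is Z→N→F→R = 1+11+8+8 = 28; finish at 28 days.
C is off the critical path — its longest chain is 17 days, giving 11 of slack.
That remains the longest chain; total 28 days.

28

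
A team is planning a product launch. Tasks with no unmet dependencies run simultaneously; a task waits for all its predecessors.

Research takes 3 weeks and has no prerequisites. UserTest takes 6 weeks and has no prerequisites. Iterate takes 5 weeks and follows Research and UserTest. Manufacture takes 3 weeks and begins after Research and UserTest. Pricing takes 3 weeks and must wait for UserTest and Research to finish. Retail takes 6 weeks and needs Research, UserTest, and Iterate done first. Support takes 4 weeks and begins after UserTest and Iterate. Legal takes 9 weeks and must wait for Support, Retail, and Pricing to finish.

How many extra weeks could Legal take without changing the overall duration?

0

Critical path: UserTest→Iterate→Retail→Legal = 6+5+6+9 = 26, so the finish is 26 weeks.
Legal finishes as early as 26 and must finish by 26.
So Legal can slip 26 − 26 = 0 weeks.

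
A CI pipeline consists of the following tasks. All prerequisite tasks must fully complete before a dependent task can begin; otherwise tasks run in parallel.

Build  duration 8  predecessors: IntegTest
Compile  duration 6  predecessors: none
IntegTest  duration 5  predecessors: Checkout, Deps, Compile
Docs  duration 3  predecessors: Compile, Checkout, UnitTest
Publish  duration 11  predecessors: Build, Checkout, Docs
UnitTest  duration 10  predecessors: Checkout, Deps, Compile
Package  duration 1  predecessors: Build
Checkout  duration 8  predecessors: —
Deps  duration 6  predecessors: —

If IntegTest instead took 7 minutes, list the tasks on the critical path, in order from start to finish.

Checkout, IntegTest, Build, Publish

Baseline: Checkout→IntegTest→Build→Publish = 8+5+8+11 = 32 → 32 minutes.
Since IntegTest is critical, the +2 change carries straight to that chain (now 34 minutes).
The critical path is still Checkout→IntegTest→Build→Publish; finish is now 34 minutes.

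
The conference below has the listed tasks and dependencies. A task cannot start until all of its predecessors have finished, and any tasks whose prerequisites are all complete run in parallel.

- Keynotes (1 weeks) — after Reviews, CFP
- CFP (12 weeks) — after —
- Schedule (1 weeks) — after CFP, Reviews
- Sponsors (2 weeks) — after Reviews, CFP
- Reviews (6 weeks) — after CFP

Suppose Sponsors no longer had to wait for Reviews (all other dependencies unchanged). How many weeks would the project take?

19

Before: longest chain CFP→Reviews→Sponsors = 12+6+2 = 20, finish 20.
Without Reviews→Sponsors, Sponsors's earliest start moves from 18 to 12.
After: CFP→Reviews→Schedule = 12+6+1 = 19 → 19 weeks.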